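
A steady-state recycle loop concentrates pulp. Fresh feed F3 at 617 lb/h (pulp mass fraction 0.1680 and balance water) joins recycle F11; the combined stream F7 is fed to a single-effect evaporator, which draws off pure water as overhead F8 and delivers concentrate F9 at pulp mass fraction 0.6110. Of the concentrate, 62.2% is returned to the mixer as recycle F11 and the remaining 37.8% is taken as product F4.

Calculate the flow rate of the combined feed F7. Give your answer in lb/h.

896.2 lb/h

Overall pulp balance (none leaves overhead): pulp in fresh feed = pulp in product, i.e. 617×0.168 = (1−0.622)·F9·0.611.
F9 = 103.66/(0.611×0.378) = 448.81 lb/h.
Recycle F11 = 0.622×448.81 = 279.16 lb/h.
Combined feed F7 = 617 + 279.16 = 896.16 lb/h.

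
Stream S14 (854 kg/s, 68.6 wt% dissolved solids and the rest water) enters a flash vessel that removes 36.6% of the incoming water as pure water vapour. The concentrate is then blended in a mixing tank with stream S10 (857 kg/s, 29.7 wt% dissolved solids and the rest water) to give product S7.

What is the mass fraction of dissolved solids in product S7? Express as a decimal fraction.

0.521

Vapour removed = 0.366×0.314×854 = 98.145 kg/s; concentrate = 755.85 kg/s.
dissolved solids reaching the mixer = 585.84 (from concentrate) + 857×0.297 = 840.37 kg/s.
Product flow = 755.85 + 857 = 1612.9 kg/s; dissolved solids fraction = 0.521.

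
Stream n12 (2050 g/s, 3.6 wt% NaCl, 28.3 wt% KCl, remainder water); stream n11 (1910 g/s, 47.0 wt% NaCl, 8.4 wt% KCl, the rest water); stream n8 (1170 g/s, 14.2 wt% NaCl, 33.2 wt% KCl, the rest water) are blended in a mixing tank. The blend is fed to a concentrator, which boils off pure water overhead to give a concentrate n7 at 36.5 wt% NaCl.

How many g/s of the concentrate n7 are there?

NaCl entering = 2050×0.036 + 1910×0.470 + 1170×0.142 = 1137.6 g/s.
All NaCl reports to n7, so n7 = 1137.6/0.365 = 3116.8 g/s.

3117 g/s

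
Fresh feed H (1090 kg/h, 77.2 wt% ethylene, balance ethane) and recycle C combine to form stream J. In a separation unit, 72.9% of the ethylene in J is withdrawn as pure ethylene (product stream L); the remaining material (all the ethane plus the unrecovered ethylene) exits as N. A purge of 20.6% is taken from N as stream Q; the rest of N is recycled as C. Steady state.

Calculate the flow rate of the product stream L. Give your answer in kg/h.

ethylene in J: m_A = 1090×0.772 + (1−0.206)·(1−0.729)·m_A, so m_A = 841.48/0.7848 = 1072.2 kg/h.
Product L = 0.729×1072.2 = 781.62 kg/h.

781.6 kg/h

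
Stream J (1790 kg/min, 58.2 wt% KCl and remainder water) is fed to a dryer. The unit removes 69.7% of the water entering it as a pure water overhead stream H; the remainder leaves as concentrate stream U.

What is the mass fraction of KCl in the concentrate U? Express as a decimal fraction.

KCl is not removed: 1790×0.582 = 1041.8 kg/min of KCl enters U.
water entering = 1790×0.418 = 748.22 kg/min; overhead removed = 0.697×748.22 = 521.51 kg/min.
Concentrate = 1790 − 521.51 = 1268.5 kg/min.
Mass fraction = 1041.8/1268.5 = 0.8213.

0.8213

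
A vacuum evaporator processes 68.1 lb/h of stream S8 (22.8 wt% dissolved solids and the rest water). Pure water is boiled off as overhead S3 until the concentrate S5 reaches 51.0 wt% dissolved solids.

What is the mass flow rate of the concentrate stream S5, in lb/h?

dissolved solids is conserved: 68.1×0.228 = 15.527 lb/h all reports to the concentrate.
Concentrate = 15.527/(target fraction) = 30.445 lb/h.

30.44 lb/h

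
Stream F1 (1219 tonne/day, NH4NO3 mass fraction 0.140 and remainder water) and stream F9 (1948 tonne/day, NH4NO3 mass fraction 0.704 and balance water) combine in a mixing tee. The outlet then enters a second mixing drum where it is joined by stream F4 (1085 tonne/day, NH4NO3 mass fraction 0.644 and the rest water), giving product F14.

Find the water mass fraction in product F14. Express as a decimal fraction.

Overall, product flow = 4252 tonne/day.
water in = 1219×0.860 + 1948×0.296 + 1085×0.356 = 2011.2 tonne/day.
water fraction in F14 = 0.473.

0.473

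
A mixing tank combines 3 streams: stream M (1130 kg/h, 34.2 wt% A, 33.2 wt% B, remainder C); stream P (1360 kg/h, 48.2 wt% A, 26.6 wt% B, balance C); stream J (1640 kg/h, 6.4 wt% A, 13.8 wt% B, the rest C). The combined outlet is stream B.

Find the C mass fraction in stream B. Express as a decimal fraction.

Total flow out = 1130 + 1360 + 1640 = 4130 kg/h.
C in = 1130×0.326 + 1360×0.252 + 1640×0.798 = 2019.8 kg/h.
C mass fraction in B = 2019.8/4130 = 0.4891.

0.4891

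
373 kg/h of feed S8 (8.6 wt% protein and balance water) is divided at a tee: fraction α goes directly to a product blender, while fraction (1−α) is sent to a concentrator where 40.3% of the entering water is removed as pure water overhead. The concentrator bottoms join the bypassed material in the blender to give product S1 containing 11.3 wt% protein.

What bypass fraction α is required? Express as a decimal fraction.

0.351

All 373×0.086 = 32.078 kg/h of protein reaches S1, so S1 = 32.078/0.113 = 283.88 kg/h and vapour = 89.124 kg/h.
The evaporator receives (1−α)·373 of feed at 0.914 water and removes 0.403 of that water:
0.403×0.914×(1−α)×373 = 89.124
(1−α) = 89.124/137.39 = 0.6487;  α = 0.3513.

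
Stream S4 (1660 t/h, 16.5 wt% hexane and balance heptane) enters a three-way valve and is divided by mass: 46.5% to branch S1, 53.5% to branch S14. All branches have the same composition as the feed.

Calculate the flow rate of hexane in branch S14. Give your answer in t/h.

Branch S14 total = 0.535×1660 = 888.1 t/h.
hexane in S14 = 0.165×888.1 = 146.54 t/h.

146.5 t/h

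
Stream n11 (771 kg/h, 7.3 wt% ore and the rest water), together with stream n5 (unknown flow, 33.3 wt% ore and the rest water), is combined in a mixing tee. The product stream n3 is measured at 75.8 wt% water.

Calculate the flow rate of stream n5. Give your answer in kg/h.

Let n5 be the unknown flow. Total out = 771 + n5.
water balance: 714.72 + 0.667·n5 = 0.758·(771 + n5)
(0.667 − 0.758)·n5 = 0.758×771 − 714.72 = -130.3
n5 = -130.3 / -0.091 = 1431.9 kg/h

1432 kg/h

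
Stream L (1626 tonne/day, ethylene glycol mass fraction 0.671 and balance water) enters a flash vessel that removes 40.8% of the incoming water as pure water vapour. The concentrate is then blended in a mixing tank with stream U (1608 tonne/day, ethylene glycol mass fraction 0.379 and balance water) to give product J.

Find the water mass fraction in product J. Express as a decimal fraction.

0.436

Vapour removed = 0.408×0.329×1626 = 218.26 tonne/day; concentrate = 1407.7 tonne/day.
water reaching the mixer = 316.69 (from concentrate) + 1608×0.621 = 1315.3 tonne/day.
Product flow = 1407.7 + 1608 = 3015.7 tonne/day; water fraction = 0.436.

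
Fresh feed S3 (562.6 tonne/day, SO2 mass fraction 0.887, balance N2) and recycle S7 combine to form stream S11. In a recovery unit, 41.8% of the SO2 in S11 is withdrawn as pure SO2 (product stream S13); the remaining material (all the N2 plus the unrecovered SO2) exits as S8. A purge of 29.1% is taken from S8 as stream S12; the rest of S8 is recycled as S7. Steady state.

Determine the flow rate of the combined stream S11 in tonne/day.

1068 tonne/day

N2 enters only via S3 and leaves only via the purge: 562.6×0.113 = 0.291×(N2 in S8), and the recovery unit passes all N2, so N2 in S11 = N2 in S8 = 218.47 tonne/day.
SO2 in S11: m_A = 562.6×0.887 + (1−0.291)·(1−0.418)·m_A, so m_A = 499.03/0.5874 = 849.61 tonne/day.
S11 = 849.61 + 218.47 = 1068.1 tonne/day.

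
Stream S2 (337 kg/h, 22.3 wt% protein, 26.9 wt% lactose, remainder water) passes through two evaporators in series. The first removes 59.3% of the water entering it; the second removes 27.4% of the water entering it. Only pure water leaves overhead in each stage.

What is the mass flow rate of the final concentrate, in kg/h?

216.4 kg/h

water in feed = 337×0.508 = 171.2 kg/h.
After stage 1: water left = (1−0.593)×171.2 = 69.677; stream total = 235.48 kg/h.
After stage 2: water left = (1−0.274)×69.677 = 50.585; final concentrate = 216.39 kg/h.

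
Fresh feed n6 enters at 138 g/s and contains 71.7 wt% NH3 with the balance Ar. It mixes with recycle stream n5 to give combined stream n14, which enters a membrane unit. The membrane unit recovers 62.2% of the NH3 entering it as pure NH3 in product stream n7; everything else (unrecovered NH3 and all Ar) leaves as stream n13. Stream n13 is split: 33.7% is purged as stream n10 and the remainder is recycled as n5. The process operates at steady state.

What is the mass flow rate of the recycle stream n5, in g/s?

Ar enters only via n6 and leaves only via the purge: 138×0.283 = 0.337×(Ar in n13), and the membrane unit passes all Ar, so Ar in n14 = Ar in n13 = 115.89 g/s.
NH3 in n14: m_A = 138×0.717 + (1−0.337)·(1−0.622)·m_A, so m_A = 98.946/0.7494 = 132.04 g/s.
n13 = (1−0.622)×132.04 + 115.89 = 165.8 g/s.
Recycle n5 = (1−0.337)×165.8 = 109.92 g/s.

109.9 g/s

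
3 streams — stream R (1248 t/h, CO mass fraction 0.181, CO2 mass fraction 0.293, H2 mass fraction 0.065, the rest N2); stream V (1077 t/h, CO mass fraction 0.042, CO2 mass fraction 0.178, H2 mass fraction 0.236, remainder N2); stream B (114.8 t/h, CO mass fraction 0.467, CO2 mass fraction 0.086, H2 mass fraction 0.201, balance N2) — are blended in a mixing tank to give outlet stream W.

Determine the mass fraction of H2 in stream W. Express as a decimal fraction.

0.147

Total flow out = 1248 + 1077 + 114.8 = 2439.8 t/h.
H2 in = 1248×0.065 + 1077×0.236 + 114.8×0.201 = 358.37 t/h.
H2 mass fraction in W = 358.37/2439.8 = 0.147.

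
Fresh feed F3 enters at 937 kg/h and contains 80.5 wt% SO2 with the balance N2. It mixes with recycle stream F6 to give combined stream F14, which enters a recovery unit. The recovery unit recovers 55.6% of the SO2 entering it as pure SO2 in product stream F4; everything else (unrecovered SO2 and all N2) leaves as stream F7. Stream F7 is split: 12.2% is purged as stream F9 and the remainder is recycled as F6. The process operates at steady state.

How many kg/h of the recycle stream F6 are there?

1797 kg/h

N2 enters only via F3 and leaves only via the purge: 937×0.195 = 0.122×(N2 in F7), and the recovery unit passes all N2, so N2 in F14 = N2 in F7 = 1497.7 kg/h.
SO2 in F14: m_A = 937×0.805 + (1−0.122)·(1−0.556)·m_A, so m_A = 754.29/0.6102 = 1236.2 kg/h.
F7 = (1−0.556)×1236.2 + 1497.7 = 2046.5 kg/h.
Recycle F6 = (1−0.122)×2046.5 = 1796.9 kg/h.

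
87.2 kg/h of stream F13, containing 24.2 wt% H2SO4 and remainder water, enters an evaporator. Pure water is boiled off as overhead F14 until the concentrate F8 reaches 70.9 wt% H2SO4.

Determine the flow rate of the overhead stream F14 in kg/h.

H2SO4 is conserved: 87.2×0.242 = 21.102 kg/h all reports to the concentrate.
Concentrate = 21.102/(target fraction) = 29.764 kg/h.
Overhead = 87.2 − 29.764 = 57.436 kg/h.

57.44 kg/h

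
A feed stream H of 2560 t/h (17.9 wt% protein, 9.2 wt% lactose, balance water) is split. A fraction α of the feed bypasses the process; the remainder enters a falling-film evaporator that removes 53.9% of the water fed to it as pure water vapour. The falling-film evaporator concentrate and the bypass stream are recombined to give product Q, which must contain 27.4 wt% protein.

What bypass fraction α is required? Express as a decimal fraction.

0.118

All 2560×0.179 = 458.24 t/h of protein reaches Q, so Q = 458.24/0.274 = 1672.4 t/h and vapour = 887.59 t/h.
The evaporator receives (1−α)·2560 of feed at 0.729 water and removes 0.539 of that water:
0.539×0.729×(1−α)×2560 = 887.59
(1−α) = 887.59/1005.9 = 0.8824;  α = 0.1176.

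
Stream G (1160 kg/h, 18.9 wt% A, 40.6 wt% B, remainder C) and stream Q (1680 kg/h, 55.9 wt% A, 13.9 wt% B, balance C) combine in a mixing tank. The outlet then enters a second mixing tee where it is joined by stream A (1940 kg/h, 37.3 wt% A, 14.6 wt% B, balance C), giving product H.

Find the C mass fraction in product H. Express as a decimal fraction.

Overall, product flow = 4780 kg/h.
C in = 1160×0.405 + 1680×0.302 + 1940×0.481 = 1910.3 kg/h.
C fraction in H = 0.3996.

0.3996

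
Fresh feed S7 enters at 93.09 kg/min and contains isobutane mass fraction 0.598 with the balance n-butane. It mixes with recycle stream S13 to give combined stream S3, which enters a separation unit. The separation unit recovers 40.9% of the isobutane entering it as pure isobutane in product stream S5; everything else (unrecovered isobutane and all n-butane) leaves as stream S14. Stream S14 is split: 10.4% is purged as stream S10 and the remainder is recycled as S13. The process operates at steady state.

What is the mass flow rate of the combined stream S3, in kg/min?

478.2 kg/min

n-butane enters only via S7 and leaves only via the purge: 93.09×0.402 = 0.104×(n-butane in S14), and the separation unit passes all n-butane, so n-butane in S3 = n-butane in S14 = 359.83 kg/min.
isobutane in S3: m_A = 93.09×0.598 + (1−0.104)·(1−0.409)·m_A, so m_A = 55.668/0.4705 = 118.33 kg/min.
S3 = 118.33 + 359.83 = 478.15 kg/min.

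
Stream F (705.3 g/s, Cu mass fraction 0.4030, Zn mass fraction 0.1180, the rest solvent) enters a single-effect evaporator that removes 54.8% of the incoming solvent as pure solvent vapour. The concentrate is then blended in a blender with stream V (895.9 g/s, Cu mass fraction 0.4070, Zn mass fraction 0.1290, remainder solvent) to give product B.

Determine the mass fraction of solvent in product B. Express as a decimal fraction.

0.4014

Vapour removed = 0.548×0.479×705.3 = 185.14 g/s; concentrate = 520.16 g/s.
solvent reaching the mixer = 152.7 (from concentrate) + 895.9×0.464 = 568.4 g/s.
Product flow = 520.16 + 895.9 = 1416.1 g/s; solvent fraction = 0.4014.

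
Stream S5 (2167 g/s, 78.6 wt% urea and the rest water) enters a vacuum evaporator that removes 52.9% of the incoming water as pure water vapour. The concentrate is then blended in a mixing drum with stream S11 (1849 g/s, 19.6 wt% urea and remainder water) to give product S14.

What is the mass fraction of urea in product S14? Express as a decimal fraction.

0.5478

Vapour removed = 0.529×0.214×2167 = 245.32 g/s; concentrate = 1921.7 g/s.
urea reaching the mixer = 1703.3 (from concentrate) + 1849×0.196 = 2065.7 g/s.
Product flow = 1921.7 + 1849 = 3770.7 g/s; urea fraction = 0.5478.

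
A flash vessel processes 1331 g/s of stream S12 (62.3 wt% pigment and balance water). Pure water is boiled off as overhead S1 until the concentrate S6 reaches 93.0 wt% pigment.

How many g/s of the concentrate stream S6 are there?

891.6 g/s

pigment is conserved: 1331×0.623 = 829.21 g/s all reports to the concentrate.
Concentrate = 829.21/(target fraction) = 891.63 g/s.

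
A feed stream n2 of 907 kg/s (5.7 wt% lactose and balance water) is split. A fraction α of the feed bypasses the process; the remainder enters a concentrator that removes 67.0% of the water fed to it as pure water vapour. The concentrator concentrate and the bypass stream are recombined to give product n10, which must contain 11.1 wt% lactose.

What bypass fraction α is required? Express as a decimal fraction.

0.230

All 907×0.057 = 51.699 kg/s of lactose reaches n10, so n10 = 51.699/0.111 = 465.76 kg/s and vapour = 441.24 kg/s.
The evaporator receives (1−α)·907 of feed at 0.943 water and removes 0.670 of that water:
0.670×0.943×(1−α)×907 = 441.24
(1−α) = 441.24/573.05 = 0.7700;  α = 0.2300.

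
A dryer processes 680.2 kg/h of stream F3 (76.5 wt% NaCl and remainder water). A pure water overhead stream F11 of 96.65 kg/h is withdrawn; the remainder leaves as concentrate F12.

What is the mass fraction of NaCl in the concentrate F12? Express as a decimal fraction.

0.892

NaCl is not removed: 680.2×0.765 = 520.35 kg/h of NaCl enters F12.
Concentrate = 680.2 − 96.65 = 583.55 kg/h.
Mass fraction = 520.35/583.55 = 0.892.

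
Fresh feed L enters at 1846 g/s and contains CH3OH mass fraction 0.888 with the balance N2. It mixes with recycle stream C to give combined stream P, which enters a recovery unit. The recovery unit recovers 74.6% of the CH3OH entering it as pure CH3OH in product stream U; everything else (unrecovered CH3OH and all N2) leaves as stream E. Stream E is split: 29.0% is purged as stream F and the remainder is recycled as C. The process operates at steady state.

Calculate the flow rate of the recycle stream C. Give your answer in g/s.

866.9 g/s

N2 enters only via L and leaves only via the purge: 1846×0.112 = 0.290×(N2 in E), and the recovery unit passes all N2, so N2 in P = N2 in E = 712.94 g/s.
CH3OH in P: m_A = 1846×0.888 + (1−0.290)·(1−0.746)·m_A, so m_A = 1639.2/0.8197 = 1999.9 g/s.
E = (1−0.746)×1999.9 + 712.94 = 1220.9 g/s.
Recycle C = (1−0.290)×1220.9 = 866.85 g/s.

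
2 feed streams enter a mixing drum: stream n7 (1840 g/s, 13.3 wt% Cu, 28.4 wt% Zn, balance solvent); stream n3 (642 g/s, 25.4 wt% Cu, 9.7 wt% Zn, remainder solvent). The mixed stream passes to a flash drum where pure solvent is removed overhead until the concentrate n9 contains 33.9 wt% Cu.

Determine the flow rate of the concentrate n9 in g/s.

Cu entering = 1840×0.133 + 642×0.254 = 407.79 g/s.
All Cu reports to n9, so n9 = 407.79/0.339 = 1202.9 g/s.

1203 g/s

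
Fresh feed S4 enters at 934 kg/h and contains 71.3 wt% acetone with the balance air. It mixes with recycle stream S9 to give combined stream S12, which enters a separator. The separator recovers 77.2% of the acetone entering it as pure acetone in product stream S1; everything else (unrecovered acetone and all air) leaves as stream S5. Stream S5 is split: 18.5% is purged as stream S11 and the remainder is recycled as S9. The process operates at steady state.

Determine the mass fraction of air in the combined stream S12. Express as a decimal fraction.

0.6392

air enters only via S4 and leaves only via the purge: 934×0.287 = 0.185×(air in S5), and the separator passes all air, so air in S12 = air in S5 = 1449 kg/h.
acetone in S12: m_A = 934×0.713 + (1−0.185)·(1−0.772)·m_A, so m_A = 665.94/0.8142 = 817.93 kg/h.
S12 = 817.93 + 1449 = 2266.9 kg/h.
air fraction in S12 = 1449/2266.9 = 0.6392.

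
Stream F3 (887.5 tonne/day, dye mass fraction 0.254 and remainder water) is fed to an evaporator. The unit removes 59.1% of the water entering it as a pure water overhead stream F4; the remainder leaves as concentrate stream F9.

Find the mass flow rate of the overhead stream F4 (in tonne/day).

391.3 tonne/day

water entering = 887.5×0.746 = 662.08 tonne/day; overhead removed = 0.591×662.08 = 391.29 tonne/day.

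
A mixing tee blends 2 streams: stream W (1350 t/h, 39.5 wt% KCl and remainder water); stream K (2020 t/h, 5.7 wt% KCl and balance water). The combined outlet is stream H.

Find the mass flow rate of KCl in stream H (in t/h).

648.4 t/h

KCl out = KCl in = 1350×0.395 + 2020×0.057 = 648.39 t/h.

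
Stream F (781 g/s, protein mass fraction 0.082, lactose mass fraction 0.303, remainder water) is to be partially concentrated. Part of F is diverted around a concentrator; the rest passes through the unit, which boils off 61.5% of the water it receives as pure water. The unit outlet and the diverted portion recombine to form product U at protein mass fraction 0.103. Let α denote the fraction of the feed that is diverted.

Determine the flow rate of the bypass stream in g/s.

All 781×0.082 = 64.042 g/s of protein reaches U, so U = 64.042/0.103 = 621.77 g/s and vapour = 159.23 g/s.
The evaporator receives (1−α)·781 of feed at 0.615 water and removes 0.615 of that water:
0.615×0.615×(1−α)×781 = 159.23
(1−α) = 159.23/295.39 = 0.5391;  α = 0.4609.
Bypass flow = 0.4609×781 = 360 g/s.

360 g/s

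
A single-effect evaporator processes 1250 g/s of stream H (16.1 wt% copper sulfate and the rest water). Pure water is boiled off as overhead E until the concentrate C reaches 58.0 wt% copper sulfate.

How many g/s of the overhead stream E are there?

copper sulfate is conserved: 1250×0.161 = 201.25 g/s all reports to the concentrate.
Concentrate = 201.25/(target fraction) = 346.98 g/s.
Overhead = 1250 − 346.98 = 903.02 g/s.

903 g/s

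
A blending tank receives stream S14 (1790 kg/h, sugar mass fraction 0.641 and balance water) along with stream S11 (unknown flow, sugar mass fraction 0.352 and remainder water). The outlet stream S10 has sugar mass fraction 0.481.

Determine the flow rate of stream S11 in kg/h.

2220 kg/h

Let S11 be the unknown flow. Total out = 1790 + S11.
sugar balance: 1147.4 + 0.352·S11 = 0.481·(1790 + S11)
(0.352 − 0.481)·S11 = 0.481×1790 − 1147.4 = -286.4
S11 = -286.4 / -0.129 = 2220.2 kg/h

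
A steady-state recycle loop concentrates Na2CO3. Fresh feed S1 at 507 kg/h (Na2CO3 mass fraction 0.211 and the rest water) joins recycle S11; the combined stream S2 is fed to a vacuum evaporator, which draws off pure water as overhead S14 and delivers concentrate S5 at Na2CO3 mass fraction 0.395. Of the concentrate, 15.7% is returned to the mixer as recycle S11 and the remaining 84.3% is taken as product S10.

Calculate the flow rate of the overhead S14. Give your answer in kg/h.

Overall Na2CO3 balance (none leaves overhead): Na2CO3 in fresh feed = Na2CO3 in product, i.e. 507×0.211 = (1−0.157)·S5·0.395.
S5 = 106.98/(0.395×0.843) = 321.27 kg/h.
Recycle S11 = 0.157×321.27 = 50.439 kg/h.
Combined feed S2 = 507 + 50.439 = 557.44 kg/h.
Overhead S14 = S2 − S5 = 557.44 − 321.27 = 236.17 kg/h.

236.2 kg/h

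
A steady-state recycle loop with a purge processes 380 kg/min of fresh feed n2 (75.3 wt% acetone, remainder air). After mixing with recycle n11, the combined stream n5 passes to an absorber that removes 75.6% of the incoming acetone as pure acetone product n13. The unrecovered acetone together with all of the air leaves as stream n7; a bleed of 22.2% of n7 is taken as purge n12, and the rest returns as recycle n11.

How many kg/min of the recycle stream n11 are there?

396 kg/min

air enters only via n2 and leaves only via the purge: 380×0.247 = 0.222×(air in n7), and the absorber passes all air, so air in n5 = air in n7 = 422.79 kg/min.
acetone in n5: m_A = 380×0.753 + (1−0.222)·(1−0.756)·m_A, so m_A = 286.14/0.8102 = 353.19 kg/min.
n7 = (1−0.756)×353.19 + 422.79 = 508.97 kg/min.
Recycle n11 = (1−0.222)×508.97 = 395.98 kg/min.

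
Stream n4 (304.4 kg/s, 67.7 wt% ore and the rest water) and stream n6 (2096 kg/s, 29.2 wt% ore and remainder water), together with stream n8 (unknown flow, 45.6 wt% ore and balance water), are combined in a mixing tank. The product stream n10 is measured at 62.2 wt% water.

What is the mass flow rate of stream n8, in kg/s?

1144 kg/s

Let n8 be the unknown flow. Total out = 2400.4 + n8.
water balance: 1582.3 + 0.544·n8 = 0.622·(2400.4 + n8)
(0.544 − 0.622)·n8 = 0.622×2400.4 − 1582.3 = -89.24
n8 = -89.24 / -0.078 = 1144.1 kg/s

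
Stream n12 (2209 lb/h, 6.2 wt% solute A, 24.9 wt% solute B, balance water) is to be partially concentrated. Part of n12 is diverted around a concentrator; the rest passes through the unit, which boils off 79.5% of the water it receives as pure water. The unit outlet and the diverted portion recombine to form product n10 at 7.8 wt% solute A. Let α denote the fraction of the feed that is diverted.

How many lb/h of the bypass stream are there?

All 2209×0.062 = 136.96 lb/h of solute A reaches n10, so n10 = 136.96/0.078 = 1755.9 lb/h and vapour = 453.13 lb/h.
The evaporator receives (1−α)·2209 of feed at 0.689 water and removes 0.795 of that water:
0.795×0.689×(1−α)×2209 = 453.13
(1−α) = 453.13/1210 = 0.3745;  α = 0.6255.
Bypass flow = 0.6255×2209 = 1381.8 lb/h.

1382 lb/h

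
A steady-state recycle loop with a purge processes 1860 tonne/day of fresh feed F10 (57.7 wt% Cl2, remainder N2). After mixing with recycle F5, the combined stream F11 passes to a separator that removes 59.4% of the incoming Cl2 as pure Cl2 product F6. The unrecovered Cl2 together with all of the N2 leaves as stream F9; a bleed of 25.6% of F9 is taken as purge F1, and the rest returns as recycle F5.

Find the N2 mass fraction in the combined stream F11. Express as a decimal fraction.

0.667

N2 enters only via F10 and leaves only via the purge: 1860×0.423 = 0.256×(N2 in F9), and the separator passes all N2, so N2 in F11 = N2 in F9 = 3073.4 tonne/day.
Cl2 in F11: m_A = 1860×0.577 + (1−0.256)·(1−0.594)·m_A, so m_A = 1073.2/0.6979 = 1537.7 tonne/day.
F11 = 1537.7 + 3073.4 = 4611.1 tonne/day.
N2 fraction in F11 = 3073.4/4611.1 = 0.667.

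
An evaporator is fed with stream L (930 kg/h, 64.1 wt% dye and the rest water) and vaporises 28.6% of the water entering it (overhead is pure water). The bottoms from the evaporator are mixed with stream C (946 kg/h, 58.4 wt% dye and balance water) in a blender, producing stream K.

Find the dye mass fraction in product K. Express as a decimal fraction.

0.645

Vapour removed = 0.286×0.359×930 = 95.487 kg/h; concentrate = 834.51 kg/h.
dye reaching the mixer = 596.13 (from concentrate) + 946×0.584 = 1148.6 kg/h.
Product flow = 834.51 + 946 = 1780.5 kg/h; dye fraction = 0.645.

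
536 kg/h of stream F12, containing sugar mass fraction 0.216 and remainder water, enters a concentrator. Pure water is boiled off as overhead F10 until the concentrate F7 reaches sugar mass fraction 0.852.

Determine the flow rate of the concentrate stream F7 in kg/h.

sugar is conserved: 536×0.216 = 115.78 kg/h all reports to the concentrate.
Concentrate = 115.78/(target fraction) = 135.89 kg/h.

135.9 kg/h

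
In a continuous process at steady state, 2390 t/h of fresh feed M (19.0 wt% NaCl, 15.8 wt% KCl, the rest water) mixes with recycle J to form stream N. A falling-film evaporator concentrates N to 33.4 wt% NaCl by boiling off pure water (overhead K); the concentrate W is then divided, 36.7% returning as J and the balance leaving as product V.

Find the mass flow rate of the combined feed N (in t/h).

3178 t/h

Overall NaCl balance (none leaves overhead): NaCl in fresh feed = NaCl in product, i.e. 2390×0.190 = (1−0.367)·W·0.334.
W = 454.1/(0.334×0.633) = 2147.8 t/h.
Recycle J = 0.367×2147.8 = 788.26 t/h.
Combined feed N = 2390 + 788.26 = 3178.3 t/h.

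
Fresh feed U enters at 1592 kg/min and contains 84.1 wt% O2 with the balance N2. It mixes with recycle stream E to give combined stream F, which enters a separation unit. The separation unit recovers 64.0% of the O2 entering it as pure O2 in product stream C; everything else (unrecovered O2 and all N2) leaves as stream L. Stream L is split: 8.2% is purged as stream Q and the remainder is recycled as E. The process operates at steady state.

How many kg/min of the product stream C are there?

1280 kg/min

O2 in F: m_A = 1592×0.841 + (1−0.082)·(1−0.640)·m_A, so m_A = 1338.9/0.6695 = 1999.7 kg/min.
Product C = 0.640×1999.7 = 1279.8 kg/min.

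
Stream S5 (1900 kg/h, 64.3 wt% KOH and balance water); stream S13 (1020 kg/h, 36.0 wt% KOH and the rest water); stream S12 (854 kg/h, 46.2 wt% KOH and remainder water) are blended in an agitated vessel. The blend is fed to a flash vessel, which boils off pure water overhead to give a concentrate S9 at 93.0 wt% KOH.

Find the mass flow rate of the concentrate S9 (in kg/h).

KOH entering = 1900×0.643 + 1020×0.360 + 854×0.462 = 1983.4 kg/h.
All KOH reports to S9, so S9 = 1983.4/0.930 = 2132.7 kg/h.

2133 kg/h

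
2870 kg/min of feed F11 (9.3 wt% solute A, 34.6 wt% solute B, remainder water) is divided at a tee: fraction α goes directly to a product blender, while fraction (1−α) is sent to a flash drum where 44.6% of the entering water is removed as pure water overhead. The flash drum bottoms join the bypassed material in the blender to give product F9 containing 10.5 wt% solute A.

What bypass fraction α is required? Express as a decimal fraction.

0.543

All 2870×0.093 = 266.91 kg/min of solute A reaches F9, so F9 = 266.91/0.105 = 2542 kg/min and vapour = 328 kg/min.
The evaporator receives (1−α)·2870 of feed at 0.561 water and removes 0.446 of that water:
0.446×0.561×(1−α)×2870 = 328
(1−α) = 328/718.09 = 0.4568;  α = 0.5432.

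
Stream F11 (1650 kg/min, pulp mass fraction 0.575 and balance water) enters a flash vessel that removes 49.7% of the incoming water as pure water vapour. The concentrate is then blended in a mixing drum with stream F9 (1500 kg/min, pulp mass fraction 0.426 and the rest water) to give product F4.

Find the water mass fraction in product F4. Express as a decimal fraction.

Vapour removed = 0.497×0.425×1650 = 348.52 kg/min; concentrate = 1301.5 kg/min.
water reaching the mixer = 352.73 (from concentrate) + 1500×0.574 = 1213.7 kg/min.
Product flow = 1301.5 + 1500 = 2801.5 kg/min; water fraction = 0.433.

0.433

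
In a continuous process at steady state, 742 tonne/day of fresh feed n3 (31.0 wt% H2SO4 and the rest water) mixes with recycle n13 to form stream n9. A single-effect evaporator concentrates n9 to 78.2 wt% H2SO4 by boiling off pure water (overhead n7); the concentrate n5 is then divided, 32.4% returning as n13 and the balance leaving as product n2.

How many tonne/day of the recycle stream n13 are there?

Overall H2SO4 balance (none leaves overhead): H2SO4 in fresh feed = H2SO4 in product, i.e. 742×0.310 = (1−0.324)·n5·0.782.
n5 = 230.02/(0.782×0.676) = 435.12 tonne/day.
Recycle n13 = 0.324×435.12 = 140.98 tonne/day.

141 tonne/day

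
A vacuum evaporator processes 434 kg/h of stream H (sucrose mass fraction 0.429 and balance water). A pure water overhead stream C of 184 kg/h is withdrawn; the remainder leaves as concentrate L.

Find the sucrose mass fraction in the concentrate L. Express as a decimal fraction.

sucrose is not removed: 434×0.429 = 186.19 kg/h of sucrose enters L.
Concentrate = 434 − 184 = 250 kg/h.
Mass fraction = 186.19/250 = 0.745.

0.745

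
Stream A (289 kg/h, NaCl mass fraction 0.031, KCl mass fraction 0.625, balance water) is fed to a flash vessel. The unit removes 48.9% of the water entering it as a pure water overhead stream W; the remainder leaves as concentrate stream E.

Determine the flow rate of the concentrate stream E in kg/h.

water entering = 289×0.344 = 99.416 kg/h; overhead removed = 0.489×99.416 = 48.614 kg/h.
Concentrate = 289 − 48.614 = 240.39 kg/h.

240.4 kg/h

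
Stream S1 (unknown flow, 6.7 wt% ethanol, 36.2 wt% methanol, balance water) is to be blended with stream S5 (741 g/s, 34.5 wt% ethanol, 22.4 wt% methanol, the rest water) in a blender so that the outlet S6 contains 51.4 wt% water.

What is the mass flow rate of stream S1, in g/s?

Let S1 be the unknown flow. Total out = 741 + S1.
water balance: 319.37 + 0.571·S1 = 0.514·(741 + S1)
(0.571 − 0.514)·S1 = 0.514×741 − 319.37 = 61.503
S1 = 61.503 / 0.057 = 1079 g/s

1079 g/s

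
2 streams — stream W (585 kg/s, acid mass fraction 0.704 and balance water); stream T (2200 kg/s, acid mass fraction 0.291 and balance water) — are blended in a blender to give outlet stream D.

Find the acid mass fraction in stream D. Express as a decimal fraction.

0.378

Total flow out = 585 + 2200 = 2785 kg/s.
acid in = 585×0.704 + 2200×0.291 = 1052 kg/s.
acid mass fraction in D = 1052/2785 = 0.378.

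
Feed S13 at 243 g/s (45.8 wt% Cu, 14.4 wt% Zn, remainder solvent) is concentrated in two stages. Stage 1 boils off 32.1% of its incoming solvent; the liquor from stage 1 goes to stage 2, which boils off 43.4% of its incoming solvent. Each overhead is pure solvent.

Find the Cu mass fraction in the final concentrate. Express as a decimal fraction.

0.607

solvent in feed = 243×0.398 = 96.714 g/s.
After stage 1: solvent left = (1−0.321)×96.714 = 65.669; stream total = 211.95 g/s.
After stage 2: solvent left = (1−0.434)×65.669 = 37.169; final concentrate = 183.45 g/s.
Cu fraction = 111.29/183.45 = 0.607.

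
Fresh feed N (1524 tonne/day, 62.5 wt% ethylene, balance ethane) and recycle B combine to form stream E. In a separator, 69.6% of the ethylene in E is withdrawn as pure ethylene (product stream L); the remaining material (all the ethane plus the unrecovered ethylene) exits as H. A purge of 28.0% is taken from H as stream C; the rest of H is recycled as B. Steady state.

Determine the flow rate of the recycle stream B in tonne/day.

ethane enters only via N and leaves only via the purge: 1524×0.375 = 0.280×(ethane in H), and the separator passes all ethane, so ethane in E = ethane in H = 2041.1 tonne/day.
ethylene in E: m_A = 1524×0.625 + (1−0.280)·(1−0.696)·m_A, so m_A = 952.5/0.7811 = 1219.4 tonne/day.
H = (1−0.696)×1219.4 + 2041.1 = 2411.8 tonne/day.
Recycle B = (1−0.280)×2411.8 = 1736.5 tonne/day.

1736 tonne/day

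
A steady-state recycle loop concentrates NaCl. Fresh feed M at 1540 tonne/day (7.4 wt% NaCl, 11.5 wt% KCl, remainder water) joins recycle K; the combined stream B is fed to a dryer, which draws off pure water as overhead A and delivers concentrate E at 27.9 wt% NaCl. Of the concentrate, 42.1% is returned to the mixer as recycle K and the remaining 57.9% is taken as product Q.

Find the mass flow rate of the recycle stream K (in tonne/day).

Overall NaCl balance (none leaves overhead): NaCl in fresh feed = NaCl in product, i.e. 1540×0.074 = (1−0.421)·E·0.279.
E = 113.96/(0.279×0.579) = 705.46 tonne/day.
Recycle K = 0.421×705.46 = 297 tonne/day.

297 tonne/day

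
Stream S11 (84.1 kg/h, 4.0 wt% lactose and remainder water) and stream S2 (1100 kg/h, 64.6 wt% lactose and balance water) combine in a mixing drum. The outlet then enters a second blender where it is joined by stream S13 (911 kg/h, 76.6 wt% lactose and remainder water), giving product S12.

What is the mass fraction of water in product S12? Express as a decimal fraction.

Overall, product flow = 2095.1 kg/h.
water in = 84.1×0.960 + 1100×0.354 + 911×0.234 = 683.31 kg/h.
water fraction in S12 = 0.3261.

0.3261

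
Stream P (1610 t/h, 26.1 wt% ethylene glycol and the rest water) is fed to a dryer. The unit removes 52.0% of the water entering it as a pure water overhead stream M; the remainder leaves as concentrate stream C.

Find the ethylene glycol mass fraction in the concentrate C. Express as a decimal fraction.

ethylene glycol is not removed: 1610×0.261 = 420.21 t/h of ethylene glycol enters C.
water entering = 1610×0.739 = 1189.8 t/h; overhead removed = 0.520×1189.8 = 618.69 t/h.
Concentrate = 1610 − 618.69 = 991.31 t/h.
Mass fraction = 420.21/991.31 = 0.4239.

0.4239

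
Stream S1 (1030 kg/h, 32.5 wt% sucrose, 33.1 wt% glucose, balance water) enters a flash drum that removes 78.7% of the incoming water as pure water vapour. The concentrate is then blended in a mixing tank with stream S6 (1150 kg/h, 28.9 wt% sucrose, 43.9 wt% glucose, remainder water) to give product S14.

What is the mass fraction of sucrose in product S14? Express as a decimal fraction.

0.351

Vapour removed = 0.787×0.344×1030 = 278.85 kg/h; concentrate = 751.15 kg/h.
sucrose reaching the mixer = 334.75 (from concentrate) + 1150×0.289 = 667.1 kg/h.
Product flow = 751.15 + 1150 = 1901.2 kg/h; sucrose fraction = 0.351.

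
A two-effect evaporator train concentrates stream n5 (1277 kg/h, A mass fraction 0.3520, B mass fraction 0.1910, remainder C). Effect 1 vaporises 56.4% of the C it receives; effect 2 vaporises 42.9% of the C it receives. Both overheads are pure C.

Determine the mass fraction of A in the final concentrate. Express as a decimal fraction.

C in feed = 1277×0.457 = 583.59 kg/h.
After stage 1: C left = (1−0.564)×583.59 = 254.44; stream total = 947.86 kg/h.
After stage 2: C left = (1−0.429)×254.44 = 145.29; final concentrate = 838.7 kg/h.
A fraction = 449.5/838.7 = 0.5360.

0.5360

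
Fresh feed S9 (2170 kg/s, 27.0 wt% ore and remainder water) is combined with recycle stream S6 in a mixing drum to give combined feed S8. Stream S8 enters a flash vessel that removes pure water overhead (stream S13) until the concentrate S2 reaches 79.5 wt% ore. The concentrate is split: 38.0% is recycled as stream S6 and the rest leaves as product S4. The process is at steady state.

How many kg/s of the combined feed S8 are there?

Overall ore balance (none leaves overhead): ore in fresh feed = ore in product, i.e. 2170×0.270 = (1−0.380)·S2·0.795.
S2 = 585.9/(0.795×0.620) = 1188.7 kg/s.
Recycle S6 = 0.380×1188.7 = 451.7 kg/s.
Combined feed S8 = 2170 + 451.7 = 2621.7 kg/s.

2622 kg/s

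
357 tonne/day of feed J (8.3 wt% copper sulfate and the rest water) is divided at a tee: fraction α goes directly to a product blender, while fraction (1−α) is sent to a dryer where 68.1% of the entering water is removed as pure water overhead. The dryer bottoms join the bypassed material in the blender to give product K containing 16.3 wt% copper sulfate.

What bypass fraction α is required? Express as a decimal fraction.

0.214

All 357×0.083 = 29.631 tonne/day of copper sulfate reaches K, so K = 29.631/0.163 = 181.79 tonne/day and vapour = 175.21 tonne/day.
The evaporator receives (1−α)·357 of feed at 0.917 water and removes 0.681 of that water:
0.681×0.917×(1−α)×357 = 175.21
(1−α) = 175.21/222.94 = 0.7859;  α = 0.2141.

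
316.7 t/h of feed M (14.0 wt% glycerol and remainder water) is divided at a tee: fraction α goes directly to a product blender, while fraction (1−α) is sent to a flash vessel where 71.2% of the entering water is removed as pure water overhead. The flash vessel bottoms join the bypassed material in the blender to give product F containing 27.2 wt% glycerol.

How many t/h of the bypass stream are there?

All 316.7×0.140 = 44.338 t/h of glycerol reaches F, so F = 44.338/0.272 = 163.01 t/h and vapour = 153.69 t/h.
The evaporator receives (1−α)·316.7 of feed at 0.860 water and removes 0.712 of that water:
0.712×0.860×(1−α)×316.7 = 153.69
(1−α) = 153.69/193.92 = 0.7925;  α = 0.2075.
Bypass flow = 0.2075×316.7 = 65.699 t/h.

65.7 t/h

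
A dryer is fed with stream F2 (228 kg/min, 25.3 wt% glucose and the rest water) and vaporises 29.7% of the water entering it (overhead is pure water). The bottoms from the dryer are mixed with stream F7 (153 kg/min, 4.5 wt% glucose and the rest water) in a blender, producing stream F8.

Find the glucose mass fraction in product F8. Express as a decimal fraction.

0.195

Vapour removed = 0.297×0.747×228 = 50.584 kg/min; concentrate = 177.42 kg/min.
glucose reaching the mixer = 57.684 (from concentrate) + 153×0.045 = 64.569 kg/min.
Product flow = 177.42 + 153 = 330.42 kg/min; glucose fraction = 0.195.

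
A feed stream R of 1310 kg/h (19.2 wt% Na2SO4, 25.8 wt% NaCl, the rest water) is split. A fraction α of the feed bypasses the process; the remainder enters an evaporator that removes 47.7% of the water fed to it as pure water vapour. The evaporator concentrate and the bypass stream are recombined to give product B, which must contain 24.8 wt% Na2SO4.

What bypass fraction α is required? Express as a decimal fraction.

0.139

All 1310×0.192 = 251.52 kg/h of Na2SO4 reaches B, so B = 251.52/0.248 = 1014.2 kg/h and vapour = 295.81 kg/h.
The evaporator receives (1−α)·1310 of feed at 0.550 water and removes 0.477 of that water:
0.477×0.550×(1−α)×1310 = 295.81
(1−α) = 295.81/343.68 = 0.8607;  α = 0.1393.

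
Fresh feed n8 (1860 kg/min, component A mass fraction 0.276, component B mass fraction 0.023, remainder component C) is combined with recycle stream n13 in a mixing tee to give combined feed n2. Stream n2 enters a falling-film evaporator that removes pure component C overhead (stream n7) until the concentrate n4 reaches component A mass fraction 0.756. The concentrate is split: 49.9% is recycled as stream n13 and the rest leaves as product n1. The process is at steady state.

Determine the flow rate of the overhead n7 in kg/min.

1181 kg/min

Overall component A balance (none leaves overhead): component A in fresh feed = component A in product, i.e. 1860×0.276 = (1−0.499)·n4·0.756.
n4 = 513.36/(0.756×0.501) = 1355.4 kg/min.
Recycle n13 = 0.499×1355.4 = 676.34 kg/min.
Combined feed n2 = 1860 + 676.34 = 2536.3 kg/min.
Overhead n7 = n2 − n4 = 2536.3 − 1355.4 = 1181 kg/min.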